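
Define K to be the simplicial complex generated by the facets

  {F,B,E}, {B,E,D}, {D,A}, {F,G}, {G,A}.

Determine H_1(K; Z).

Take the total order A < B < D < E < F < G on the vertex set. Then K (dimension 2) consists of the simplices:

  0-simplices (6): A, B, D, E, F, G
  1-simplices (8): AD, AG, BD, BE, BF, DE, EF, FG
  2-simplices (2): BDE, BEF

giving chain groups C_0 ≅ Z^6, C_1 ≅ Z^8, C_2 ≅ Z^2.

The boundary map ∂_1: C_1 → C_0 sends each edge [p,q] (with p < q) to q − p. For instance
  ∂FG = G − F.
The 6×8 boundary matrix has rank 5 and Smith normal form diag(1,1,1,1,1).

∂_2: C_2 → C_1 acts by ∂[p,q,r] = [q,r] − [p,r] + [p,q]. For instance
  ∂BEF = EF − BF + BE,
  ∂BDE = DE − BE + BD.
The resulting 8×2 matrix has rank 2, and its Smith normal form has invariant factors (1,1).

Now H_k = ker ∂_k / im ∂_{k+1}, so:

  H_1: rank ker ∂_1 − rank ∂_2 = (8 − 5) − 2 = 1, and the invariant factors of ∂_2 are all 1, so H_1 ≅ Z.

H_1 = Z.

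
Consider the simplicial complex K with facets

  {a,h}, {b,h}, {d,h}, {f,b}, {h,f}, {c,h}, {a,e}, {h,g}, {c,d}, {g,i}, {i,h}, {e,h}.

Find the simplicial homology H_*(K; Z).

Fix the vertex order a < b < c < d < e < f < g < h < i and write every simplex with vertices in increasing order. Then dim K = 1 and the simplices of K are:

  0-simplices (9): a, b, c, d, e, f, g, h, i
  1-simplices (12): ae, ah, bf, bh, cd, ch, dh, eh, fh, gh, gi, hi

giving chain groups C_0 ≅ Z^9, C_1 ≅ Z^12.

The boundary map ∂_1: C_1 → C_0 sends each edge [p,q] (with p < q) to q − p.
This gives a 9×12 integer matrix of rank 8; reducing to Smith normal form yields diagonal entries (1,1,1,1,1,1,1,1).

Reading off H_k = ker ∂_k / im ∂_{k+1}:

  H_0: rank C_0 − rank ∂_1 = 9 − 8 = 1, and the invariant factors of ∂_1 are all 1, so H_0 = Z.
  H_1: rank ker ∂_1 − rank ∂_2 = (12 − 8) − 0 = 4, and there is no ∂_2, so H_1 = Z^4.

As a check, the Euler characteristic is 9 − 12 = -3, which agrees with 1 − 4 = -3.

H_0 ≅ Z,  H_1 ≅ Z^4.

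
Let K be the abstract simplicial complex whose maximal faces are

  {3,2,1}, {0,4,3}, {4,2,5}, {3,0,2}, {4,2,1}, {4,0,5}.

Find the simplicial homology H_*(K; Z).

H_0 ≅ Z,  H_1 ≅ Z,  H_2 = 0.

We work with the vertex ordering 0 < 1 < 2 < 3 < 4 < 5. The simplices of K, each written with vertices in increasing order, are:

  0-simplices (6): [0], [1], [2], [3], [4], [5]
  1-simplices (12): [0,2], [0,3], [0,4], [0,5], [1,2], [1,3], [1,4], [2,3], [2,4], [2,5], [3,4], [4,5]
  2-simplices (6): [0,2,3], [0,3,4], [0,4,5], [1,2,3], [1,2,4], [2,4,5]

Hence C_0 ≅ Z^6, C_1 ≅ Z^12, C_2 ≅ Z^6.

The boundary map ∂_1: C_1 → C_0 sends each edge [p,q] (with p < q) to q − p.
The 6×12 boundary matrix has rank 5 and Smith normal form diag(1,1,1,1,1).

Boundary ∂_2: C_2 → C_1 maps a triangle to the signed sum of its edges. For instance
  ∂[0,3,4] = [3,4] − [0,4] + [0,3],
  ∂[2,4,5] = [4,5] − [2,5] + [2,4].
The 12×6 boundary matrix has rank 6 and Smith normal form diag(1,1,1,1,1,1).

From H_k ≅ ker(∂_k) / im(∂_{k+1}) we obtain:

  H_0: rank C_0 − rank ∂_1 = 6 − 5 = 1, and the invariant factors of ∂_1 are all 1, so H_0 ≅ Z.
  H_1: rank ker ∂_1 − rank ∂_2 = (12 − 5) − 6 = 1, and the invariant factors of ∂_2 are all 1, so H_1 ≅ Z.
  H_2: rank ker ∂_2 − rank ∂_3 = (6 − 6) − 0 = 0, and there is no ∂_3, so H_2 ≅ 0.

As a check, the Euler characteristic is 6 − 12 + 6 = 0, which agrees with 1 − 1 + 0 = 0.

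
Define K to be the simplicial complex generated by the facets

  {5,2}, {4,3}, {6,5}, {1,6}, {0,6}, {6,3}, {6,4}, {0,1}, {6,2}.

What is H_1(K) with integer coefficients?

H_1 = Z^3.

Take the total order 0 < 1 < 2 < 3 < 4 < 5 < 6 on the vertex set. Then K (dimension 1) consists of the simplices:

  0-simplices (7): [0], [1], [2], [3], [4], [5], [6]
  1-simplices (9): [0,1], [0,6], [1,6], [2,5], [2,6], [3,4], [3,6], [4,6], [5,6]

giving chain groups C_0 ≅ Z^7, C_1 ≅ Z^9.

Boundary ∂_1: C_1 → C_0 is given by ∂[p,q] = [q] − [p]. For instance
  ∂[2,5] = [5] − [2].
This gives a 7×9 integer matrix of rank 6; reducing to Smith normal form yields diagonal entries (1,1,1,1,1,1).

Now H_k = ker ∂_k / im ∂_{k+1}, so:

  H_1: rank ker ∂_1 − rank ∂_2 = (9 − 6) − 0 = 3, and there is no ∂_2, so H_1 = Z^3.

(K is a triangulation of a wedge of 3 circles.)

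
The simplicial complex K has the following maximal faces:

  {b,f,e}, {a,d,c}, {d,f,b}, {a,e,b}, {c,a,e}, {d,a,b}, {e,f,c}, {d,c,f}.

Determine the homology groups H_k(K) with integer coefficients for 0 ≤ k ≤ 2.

Fix the vertex order a < b < c < d < e < f and write every simplex with vertices in increasing order. Then dim K = 2 and the simplices of K are:

  0-simplices (6): a, b, c, d, e, f
  1-simplices (12): ab, ac, ad, ae, bd, be, bf, cd, ce, cf, df, ef
  2-simplices (8): abd, abe, acd, ace, bdf, bef, cdf, cef

so the chain groups are C_0 ≅ Z^6, C_1 ≅ Z^12, C_2 ≅ Z^8.

∂_1: C_1 → C_0 is given by ∂[p,q] = [q] − [p]. For instance
  ∂ad = d − a.
As a 6×12 matrix over Z this has rank 5, with invariant factors (1,1,1,1,1).

The boundary map ∂_2: C_2 → C_1 sends each 2-simplex [p,q,r] to [q,r] − [p,r] + [p,q]. For instance
  ∂cef = ef − cf + ce,
  ∂abd = bd − ad + ab.
The 12×8 boundary matrix has rank 7 and Smith normal form diag(1,1,1,1,1,1,1).

Now H_k = ker ∂_k / im ∂_{k+1}, so:

  H_0: rank C_0 − rank ∂_1 = 6 − 5 = 1, and the invariant factors of ∂_1 are all 1, so H_0 ≅ Z.
  H_1: rank ker ∂_1 − rank ∂_2 = (12 − 5) − 7 = 0, and the invariant factors of ∂_2 are all 1, so H_1 ≅ 0.
  H_2: rank ker ∂_2 − rank ∂_3 = (8 − 7) − 0 = 1, and there is no ∂_3, so H_2 ≅ Z.

(K is a triangulation of the 2-sphere S^2.)

H_0 = Z,  H_1 = 0,  H_2 = Z.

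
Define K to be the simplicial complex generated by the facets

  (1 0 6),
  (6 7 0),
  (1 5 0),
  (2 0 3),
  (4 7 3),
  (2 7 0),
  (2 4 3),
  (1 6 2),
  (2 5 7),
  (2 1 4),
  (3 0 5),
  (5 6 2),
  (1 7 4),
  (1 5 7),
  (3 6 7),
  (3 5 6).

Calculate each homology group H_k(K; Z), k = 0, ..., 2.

Fix the vertex order 0 < 1 < 2 < 3 < 4 < 5 < 6 < 7 and write every simplex with vertices in increasing order. Then dim K = 2 and the simplices of K are:

  0-simplices (8): [0], [1], [2], [3], [4], [5], [6], [7]
  1-simplices (24): (24 of them)
  2-simplices (16): [0,1,5], [0,1,6], [0,2,3], [0,2,7], [0,3,5], [0,6,7], [1,2,4], [1,2,6], [1,4,7], [1,5,7], [2,3,4], [2,5,6], [2,5,7], [3,4,7], [3,5,6], [3,6,7]

giving chain groups C_0 ≅ Z^8, C_1 ≅ Z^24, C_2 ≅ Z^16.

∂_1: C_1 → C_0 is given by ∂[p,q] = [q] − [p]. For instance
  ∂[4,7] = [7] − [4].
This gives a 8×24 integer matrix of rank 7; reducing to Smith normal form yields diagonal entries (1,1,1,1,1,1,1).

∂_2: C_2 → C_1 sends each 2-simplex [p,q,r] to [q,r] − [p,r] + [p,q]. For instance
  ∂[3,4,7] = [4,7] − [3,7] + [3,4],
  ∂[1,5,7] = [5,7] − [1,7] + [1,5].
This gives a 24×16 integer matrix of rank 15; reducing to Smith normal form yields diagonal entries (1,1,1,1,1,1,1,1,1,1,1,1,1,1,1).

Reading off H_k = ker ∂_k / im ∂_{k+1}:

  H_0: rank C_0 − rank ∂_1 = 8 − 7 = 1, and the invariant factors of ∂_1 are all 1, so H_0 = Z.
  H_1: rank ker ∂_1 − rank ∂_2 = (24 − 7) − 15 = 2, and the invariant factors of ∂_2 are all 1, so H_1 = Z^2.
  H_2: rank ker ∂_2 − rank ∂_3 = (16 − 15) − 0 = 1, and there is no ∂_3, so H_2 = Z.

(K is a triangulation of the torus T^2.)

H_0 = Z,  H_1 = Z^2,  H_2 = Z.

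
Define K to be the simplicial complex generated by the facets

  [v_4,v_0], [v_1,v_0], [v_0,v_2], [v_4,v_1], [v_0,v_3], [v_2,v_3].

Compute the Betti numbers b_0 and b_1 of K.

b_0 = 1, b_1 = 2.

We work with the vertex ordering v_0 < v_1 < v_2 < v_3 < v_4. The simplices of K, each written with vertices in increasing order, are:

  0-simplices (5): [v_0], [v_1], [v_2], [v_3], [v_4]
  1-simplices (6): [v_0,v_1], [v_0,v_2], [v_0,v_3], [v_0,v_4], [v_1,v_4], [v_2,v_3]

Hence C_0 ≅ Z^5, C_1 ≅ Z^6.

Boundary ∂_1: C_1 → C_0 is given by ∂[p,q] = [q] − [p]. For instance
  ∂[v_0,v_3] = [v_3] − [v_0].
The resulting 5×6 matrix has rank 4, and its Smith normal form has invariant factors (1,1,1,1).

Computing H_k = (kernel of ∂_k) / (image of ∂_{k+1}):

  H_0: rank C_0 − rank ∂_1 = 5 − 4 = 1, and the invariant factors of ∂_1 are all 1, so H_0 ≅ Z.
  H_1: rank ker ∂_1 − rank ∂_2 = (6 − 4) − 0 = 2, and there is no ∂_2, so H_1 ≅ Z^2.

As a check, the Euler characteristic is 5 − 6 = -1, which agrees with 1 − 2 = -1.

Hence the Betti numbers are b_0 = 1, b_1 = 2.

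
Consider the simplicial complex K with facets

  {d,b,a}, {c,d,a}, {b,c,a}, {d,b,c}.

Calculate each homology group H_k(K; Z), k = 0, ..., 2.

K has 4 vertices, 6 edges, 4 triangles.
rank ∂_0 = 0, rank ∂_1 = 3 ⇒ b_0 = 4 − 0 − 3 = 1; all invariant factors of ∂_1 are 1 so no torsion. So H_0 = Z.
rank ∂_1 = 3, rank ∂_2 = 3 ⇒ b_1 = 6 − 3 − 3 = 0; all invariant factors of ∂_2 are 1 so no torsion. So H_1 = 0.
rank ∂_2 = 3, rank ∂_3 = 0 ⇒ b_2 = 4 − 3 − 0 = 1. So H_2 = Z.

H_0 ≅ Z,  H_1 = 0,  H_2 ≅ Z.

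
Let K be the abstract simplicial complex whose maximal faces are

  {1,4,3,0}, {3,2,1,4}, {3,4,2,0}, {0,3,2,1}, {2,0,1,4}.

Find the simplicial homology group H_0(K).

H_0 = Z.

Fix the vertex order 0 < 1 < 2 < 3 < 4 and write every simplex with vertices in increasing order. Then dim K = 3 and the simplices of K are:

  0-simplices (5): [0], [1], [2], [3], [4]
  1-simplices (10): [0,1], [0,2], [0,3], [0,4], [1,2], [1,3], [1,4], [2,3], [2,4], [3,4]
  2-simplices (10): [0,1,2], [0,1,3], [0,1,4], [0,2,3], [0,2,4], [0,3,4], [1,2,3], [1,2,4], [1,3,4], [2,3,4]
  3-simplices (5): [0,1,2,3], [0,1,2,4], [0,1,3,4], [0,2,3,4], [1,2,3,4]

Hence C_0 ≅ Z^5, C_1 ≅ Z^10, C_2 ≅ Z^10, C_3 ≅ Z^5.

The boundary map ∂_1: C_1 → C_0 sends each edge [p,q] (with p < q) to q − p. For instance
  ∂[2,3] = [3] − [2].
The resulting 5×10 matrix has rank 4, and its Smith normal form has invariant factors (1,1,1,1).

∂_2: C_2 → C_1 maps a triangle to the signed sum of its edges. For instance
  ∂[0,1,2] = [1,2] − [0,2] + [0,1],
  ∂[0,3,4] = [3,4] − [0,4] + [0,3].
The 10×10 boundary matrix has rank 6 and Smith normal form diag(1,1,1,1,1,1).

∂_3: C_3 → C_2 sends each 3-simplex σ to the alternating sum Σ_i (−1)^i (σ with its i-th vertex removed). For instance
  ∂[0,1,2,3] = [1,2,3] − [0,2,3] + [0,1,3] − [0,1,2],
  ∂[0,2,3,4] = [2,3,4] − [0,3,4] + [0,2,4] − [0,2,3].
The 10×5 boundary matrix has rank 4 and Smith normal form diag(1,1,1,1).

Reading off H_k = ker ∂_k / im ∂_{k+1}:

  H_0: rank C_0 − rank ∂_1 = 5 − 4 = 1, and the invariant factors of ∂_1 are all 1, so H_0 ≅ Z.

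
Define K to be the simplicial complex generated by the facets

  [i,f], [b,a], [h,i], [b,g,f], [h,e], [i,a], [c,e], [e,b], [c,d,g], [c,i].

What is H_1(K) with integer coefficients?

H_1 = Z^4.

Order the vertices as a < b < c < d < e < f < g < h < i. Listing each simplex with vertices in this order, K has dimension 2 with simplices:

  0-simplices (9): a, b, c, d, e, f, g, h, i
  1-simplices (14): ab, ai, be, bf, bg, cd, ce, cg, ci, dg, eh, fg, fi, hi
  2-simplices (2): bfg, cdg

so the chain groups are C_0 ≅ Z^9, C_1 ≅ Z^14, C_2 ≅ Z^2.

Boundary ∂_1: C_1 → C_0 maps an edge to its endpoints' difference, ∂[p,q] = q − p.
This gives a 9×14 integer matrix of rank 8; reducing to Smith normal form yields diagonal entries (1,1,1,1,1,1,1,1).

The boundary map ∂_2: C_2 → C_1 sends each 2-simplex [p,q,r] to [q,r] − [p,r] + [p,q]. For instance
  ∂bfg = fg − bg + bf,
  ∂cdg = dg − cg + cd.
This gives a 14×2 integer matrix of rank 2; reducing to Smith normal form yields diagonal entries (1,1).

From H_k ≅ ker(∂_k) / im(∂_{k+1}) we obtain:

  H_1: rank ker ∂_1 − rank ∂_2 = (14 − 8) − 2 = 4, and the invariant factors of ∂_2 are all 1, so H_1 ≅ Z^4.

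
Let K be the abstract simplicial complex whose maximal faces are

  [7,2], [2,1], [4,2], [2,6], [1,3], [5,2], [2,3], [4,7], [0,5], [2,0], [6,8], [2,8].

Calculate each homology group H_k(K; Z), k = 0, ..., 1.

We work with the vertex ordering 0 < 1 < 2 < 3 < 4 < 5 < 6 < 7 < 8. The simplices of K, each written with vertices in increasing order, are:

  0-simplices (9): [0], [1], [2], [3], [4], [5], [6], [7], [8]
  1-simplices (12): [0,2], [0,5], [1,2], [1,3], [2,3], [2,4], [2,5], [2,6], [2,7], [2,8], [4,7], [6,8]

giving chain groups C_0 ≅ Z^9, C_1 ≅ Z^12.

Boundary ∂_1: C_1 → C_0 is given by ∂[p,q] = [q] − [p].
As a 9×12 matrix over Z this has rank 8, with invariant factors (1,1,1,1,1,1,1,1).

Computing H_k = (kernel of ∂_k) / (image of ∂_{k+1}):

  H_0: rank C_0 − rank ∂_1 = 9 − 8 = 1, and the invariant factors of ∂_1 are all 1, so H_0 ≅ Z.
  H_1: rank ker ∂_1 − rank ∂_2 = (12 − 8) − 0 = 4, and there is no ∂_2, so H_1 ≅ Z^4.

H_0 ≅ Z,  H_1 ≅ Z^4.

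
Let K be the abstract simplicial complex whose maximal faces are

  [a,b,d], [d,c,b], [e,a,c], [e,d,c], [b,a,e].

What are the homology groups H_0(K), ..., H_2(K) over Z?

H_0 ≅ Z,  H_1 ≅ Z,  H_2 = 0.

Fix the vertex order a < b < c < d < e and write every simplex with vertices in increasing order. Then dim K = 2 and the simplices of K are:

  0-simplices (5): a, b, c, d, e
  1-simplices (10): ab, ac, ad, ae, bc, bd, be, cd, ce, de
  2-simplices (5): abd, abe, ace, bcd, cde

giving chain groups C_0 ≅ Z^5, C_1 ≅ Z^10, C_2 ≅ Z^5.

∂_1: C_1 → C_0 is given by ∂[p,q] = [q] − [p]. For instance
  ∂be = e − b.
This gives a 5×10 integer matrix of rank 4; reducing to Smith normal form yields diagonal entries (1,1,1,1).

The boundary map ∂_2: C_2 → C_1 acts by ∂[p,q,r] = [q,r] − [p,r] + [p,q]. For instance
  ∂cde = de − ce + cd,
  ∂abe = be − ae + ab.
The resulting 10×5 matrix has rank 5, and its Smith normal form has invariant factors (1,1,1,1,1).

From H_k ≅ ker(∂_k) / im(∂_{k+1}) we obtain:

  H_0: rank C_0 − rank ∂_1 = 5 − 4 = 1, and the invariant factors of ∂_1 are all 1, so H_0 ≅ Z.
  H_1: rank ker ∂_1 − rank ∂_2 = (10 − 4) − 5 = 1, and the invariant factors of ∂_2 are all 1, so H_1 ≅ Z.
  H_2: rank ker ∂_2 − rank ∂_3 = (5 − 5) − 0 = 0, and there is no ∂_3, so H_2 ≅ 0.

(K is a triangulation of the Möbius band.)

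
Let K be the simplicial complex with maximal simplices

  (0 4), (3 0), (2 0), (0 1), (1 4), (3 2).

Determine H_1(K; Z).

H_1 = Z^2.

Take the total order 0 < 1 < 2 < 3 < 4 on the vertex set. Then K (dimension 1) consists of the simplices:

  0-simplices (5): [0], [1], [2], [3], [4]
  1-simplices (6): [0,1], [0,2], [0,3], [0,4], [1,4], [2,3]

giving chain groups C_0 ≅ Z^5, C_1 ≅ Z^6.

The boundary map ∂_1: C_1 → C_0 maps an edge to its endpoints' difference, ∂[p,q] = q − p. For instance
  ∂[0,3] = [3] − [0].
This gives a 5×6 integer matrix of rank 4; reducing to Smith normal form yields diagonal entries (1,1,1,1).

Computing H_k = (kernel of ∂_k) / (image of ∂_{k+1}):

  H_1: rank ker ∂_1 − rank ∂_2 = (6 − 4) − 0 = 2, and there is no ∂_2, so H_1 ≅ Z^2.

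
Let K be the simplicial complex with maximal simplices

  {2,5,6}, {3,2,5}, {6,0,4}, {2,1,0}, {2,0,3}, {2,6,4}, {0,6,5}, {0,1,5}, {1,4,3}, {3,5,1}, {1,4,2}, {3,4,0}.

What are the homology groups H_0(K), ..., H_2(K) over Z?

H_0 = Z,  H_1 = Z/2,  H_2 = 0.

Order the vertices as 0 < 1 < 2 < 3 < 4 < 5 < 6. Listing each simplex with vertices in this order, K has dimension 2 with simplices:

  0-simplices (7): [0], [1], [2], [3], [4], [5], [6]
  1-simplices (18): [0,1], [0,2], [0,3], [0,4], [0,5], [0,6], [1,2], [1,3], [1,4], [1,5], [2,3], [2,4], [2,5], [2,6], [3,4], [3,5], [4,6], [5,6]
  2-simplices (12): [0,1,2], [0,1,5], [0,2,3], [0,3,4], [0,4,6], [0,5,6], [1,2,4], [1,3,4], [1,3,5], [2,3,5], [2,4,6], [2,5,6]

so the chain groups are C_0 ≅ Z^7, C_1 ≅ Z^18, C_2 ≅ Z^12.

Boundary ∂_1: C_1 → C_0 maps an edge to its endpoints' difference, ∂[p,q] = q − p.
The resulting 7×18 matrix has rank 6, and its Smith normal form has invariant factors (1,1,1,1,1,1).

Boundary ∂_2: C_2 → C_1 maps a triangle to the signed sum of its edges. For instance
  ∂[1,3,5] = [3,5] − [1,5] + [1,3],
  ∂[1,3,4] = [3,4] − [1,4] + [1,3].
The resulting 18×12 matrix has rank 12, and its Smith normal form has invariant factors (1,1,1,1,1,1,1,1,1,1,1,2).

Now H_k = ker ∂_k / im ∂_{k+1}, so:

  H_0: rank C_0 − rank ∂_1 = 7 − 6 = 1, and the invariant factors of ∂_1 are all 1, so H_0 = Z.
  H_1: rank ker ∂_1 − rank ∂_2 = (18 − 6) − 12 = 0, and ∂_2 has invariant factor 2 > 1, so H_1 = Z/2.
  H_2: rank ker ∂_2 − rank ∂_3 = (12 − 12) − 0 = 0, and there is no ∂_3, so H_2 = 0.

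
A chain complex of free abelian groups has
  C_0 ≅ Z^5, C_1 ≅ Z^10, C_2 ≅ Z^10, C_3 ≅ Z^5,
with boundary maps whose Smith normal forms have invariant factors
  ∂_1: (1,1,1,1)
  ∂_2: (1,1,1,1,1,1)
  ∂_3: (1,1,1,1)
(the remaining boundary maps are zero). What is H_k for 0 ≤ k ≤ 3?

H_0: b_0 = 5 − 0 − 4 = 1; torsion from ∂_1 factors > 1: none. So H_0 = Z.
H_1: b_1 = 10 − 4 − 6 = 0; torsion from ∂_2 factors > 1: none. So H_1 = 0.
H_2: b_2 = 10 − 6 − 4 = 0; torsion from ∂_3 factors > 1: none. So H_2 = 0.
H_3: b_3 = 5 − 4 − 0 = 1; torsion from ∂_4 factors > 1: none. So H_3 = Z.

H_0 = Z,  H_1 = 0,  H_2 = 0,  H_3 = Z.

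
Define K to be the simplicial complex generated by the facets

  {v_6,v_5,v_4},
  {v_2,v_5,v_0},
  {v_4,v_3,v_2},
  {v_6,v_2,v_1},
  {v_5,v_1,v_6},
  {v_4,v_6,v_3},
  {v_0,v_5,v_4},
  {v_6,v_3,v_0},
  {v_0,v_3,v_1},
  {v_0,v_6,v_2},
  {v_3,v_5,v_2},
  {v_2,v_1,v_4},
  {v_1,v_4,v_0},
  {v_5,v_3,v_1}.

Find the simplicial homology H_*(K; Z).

Fix the vertex order v_0 < v_1 < v_2 < v_3 < v_4 < v_5 < v_6 and write every simplex with vertices in increasing order. Then dim K = 2 and the simplices of K are:

  0-simplices (7): [v_0], [v_1], [v_2], [v_3], [v_4], [v_5], [v_6]
  1-simplices (21): (21 of them)
  2-simplices (14): (14 of them)

Hence C_0 ≅ Z^7, C_1 ≅ Z^21, C_2 ≅ Z^14.

∂_1: C_1 → C_0 is given by ∂[p,q] = [q] − [p].
As a 7×21 matrix over Z this has rank 6, with invariant factors (1,1,1,1,1,1).

The boundary map ∂_2: C_2 → C_1 acts by ∂[p,q,r] = [q,r] − [p,r] + [p,q]. For instance
  ∂[v_0,v_2,v_5] = [v_2,v_5] − [v_0,v_5] + [v_0,v_2],
  ∂[v_2,v_3,v_4] = [v_3,v_4] − [v_2,v_4] + [v_2,v_3].
The 21×14 boundary matrix has rank 13 and Smith normal form diag(1,1,1,1,1,1,1,1,1,1,1,1,1).

Computing H_k = (kernel of ∂_k) / (image of ∂_{k+1}):

  H_0: rank C_0 − rank ∂_1 = 7 − 6 = 1, and the invariant factors of ∂_1 are all 1, so H_0 ≅ Z.
  H_1: rank ker ∂_1 − rank ∂_2 = (21 − 6) − 13 = 2, and the invariant factors of ∂_2 are all 1, so H_1 ≅ Z^2.
  H_2: rank ker ∂_2 − rank ∂_3 = (14 − 13) − 0 = 1, and there is no ∂_3, so H_2 ≅ Z.

As a check, the Euler characteristic is 7 − 21 + 14 = 0, which agrees with 1 − 2 + 1 = 0.
(K is a triangulation of the torus T^2.)

H_0 = Z,  H_1 = Z^2,  H_2 = Z.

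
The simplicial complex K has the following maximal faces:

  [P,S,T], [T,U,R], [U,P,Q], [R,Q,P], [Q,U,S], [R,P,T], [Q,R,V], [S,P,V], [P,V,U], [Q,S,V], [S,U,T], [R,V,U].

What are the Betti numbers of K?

b_0 = 1, b_1 = 0, b_2 = 0.

Take the total order P < Q < R < S < T < U < V on the vertex set. Then K (dimension 2) consists of the simplices:

  0-simplices (7): P, Q, R, S, T, U, V
  1-simplices (18): PQ, PR, PS, PT, PU, PV, QR, QS, QU, QV, RT, RU, RV, ST, SU, SV, TU, UV
  2-simplices (12): PQR, PQU, PRT, PST, PSV, PUV, QRV, QSU, QSV, RTU, RUV, STU

so the chain groups are C_0 ≅ Z^7, C_1 ≅ Z^18, C_2 ≅ Z^12.

∂_1: C_1 → C_0 maps an edge to its endpoints' difference, ∂[p,q] = q − p. For instance
  ∂SU = U − S.
The resulting 7×18 matrix has rank 6, and its Smith normal form has invariant factors (1,1,1,1,1,1).

The boundary map ∂_2: C_2 → C_1 maps a triangle to the signed sum of its edges. For instance
  ∂STU = TU − SU + ST,
  ∂PQU = QU − PU + PQ.
The resulting 18×12 matrix has rank 12, and its Smith normal form has invariant factors (1,1,1,1,1,1,1,1,1,1,1,2).

Reading off H_k = ker ∂_k / im ∂_{k+1}:

  H_0: rank C_0 − rank ∂_1 = 7 − 6 = 1, and the invariant factors of ∂_1 are all 1, so H_0 = Z.
  H_1: rank ker ∂_1 − rank ∂_2 = (18 − 6) − 12 = 0, and ∂_2 has invariant factor 2 > 1, so H_1 = Z/2.
  H_2: rank ker ∂_2 − rank ∂_3 = (12 − 12) − 0 = 0, and there is no ∂_3, so H_2 = 0.

As a check, the Euler characteristic is 7 − 18 + 12 = 1, which agrees with 1 − 0 + 0 = 1.

Hence the Betti numbers are b_0 = 1, b_1 = 0, b_2 = 0.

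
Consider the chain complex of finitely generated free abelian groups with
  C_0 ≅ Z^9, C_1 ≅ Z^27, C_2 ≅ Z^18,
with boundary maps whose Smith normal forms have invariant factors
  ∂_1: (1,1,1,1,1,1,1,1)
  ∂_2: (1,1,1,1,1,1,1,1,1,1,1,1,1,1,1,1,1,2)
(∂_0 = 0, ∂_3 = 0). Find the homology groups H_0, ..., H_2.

H_0 = Z,  H_1 = Z ⊕ Z_2,  H_2 = 0.

H_0: b_0 = 9 − 0 − 8 = 1; torsion from ∂_1 factors > 1: none. So H_0 = Z.
H_1: b_1 = 27 − 8 − 18 = 1; torsion from ∂_2 factors > 1: [2]. So H_1 = Z ⊕ Z_2.
H_2: b_2 = 18 − 18 − 0 = 0; torsion from ∂_3 factors > 1: none. So H_2 = 0.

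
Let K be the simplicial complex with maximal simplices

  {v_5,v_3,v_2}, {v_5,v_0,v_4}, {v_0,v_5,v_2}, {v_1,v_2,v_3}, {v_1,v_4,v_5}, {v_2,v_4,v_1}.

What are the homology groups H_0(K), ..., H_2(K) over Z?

H_0 ≅ Z,  H_1 ≅ Z,  H_2 = 0.

K has 6 vertices, 12 edges, 6 triangles.
rank ∂_0 = 0, rank ∂_1 = 5 ⇒ b_0 = 6 − 0 − 5 = 1; all invariant factors of ∂_1 are 1 so no torsion. So H_0 = Z.
rank ∂_1 = 5, rank ∂_2 = 6 ⇒ b_1 = 12 − 5 − 6 = 1; all invariant factors of ∂_2 are 1 so no torsion. So H_1 = Z.
rank ∂_2 = 6, rank ∂_3 = 0 ⇒ b_2 = 6 − 6 − 0 = 0. So H_2 = 0.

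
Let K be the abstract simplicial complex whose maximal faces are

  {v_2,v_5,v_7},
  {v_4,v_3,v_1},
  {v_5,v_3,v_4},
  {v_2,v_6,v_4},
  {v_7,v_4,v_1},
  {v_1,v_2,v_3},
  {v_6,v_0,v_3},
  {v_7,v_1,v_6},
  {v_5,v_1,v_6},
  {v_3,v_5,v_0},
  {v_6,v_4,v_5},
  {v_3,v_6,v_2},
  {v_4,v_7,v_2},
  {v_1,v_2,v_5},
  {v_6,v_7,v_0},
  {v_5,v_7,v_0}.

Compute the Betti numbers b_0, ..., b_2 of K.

K has 8 vertices, 24 edges, 16 triangles.
rank ∂_0 = 0, rank ∂_1 = 7 ⇒ b_0 = 8 − 0 − 7 = 1; all invariant factors of ∂_1 are 1 so no torsion. So H_0 = Z.
rank ∂_1 = 7, rank ∂_2 = 15 ⇒ b_1 = 24 − 7 − 15 = 2; all invariant factors of ∂_2 are 1 so no torsion. So H_1 = Z^2.
rank ∂_2 = 15, rank ∂_3 = 0 ⇒ b_2 = 16 − 15 − 0 = 1. So H_2 = Z.

b_0 = 1, b_1 = 2, b_2 = 1.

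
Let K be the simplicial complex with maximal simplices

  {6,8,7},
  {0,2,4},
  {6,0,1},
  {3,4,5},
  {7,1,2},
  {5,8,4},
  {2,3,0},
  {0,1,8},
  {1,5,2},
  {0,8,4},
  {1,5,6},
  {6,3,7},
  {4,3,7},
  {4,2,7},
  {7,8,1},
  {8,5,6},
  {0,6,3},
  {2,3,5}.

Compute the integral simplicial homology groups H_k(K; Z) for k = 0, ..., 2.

We work with the vertex ordering 0 < 1 < 2 < 3 < 4 < 5 < 6 < 7 < 8. The simplices of K, each written with vertices in increasing order, are:

  0-simplices (9): [0], [1], [2], [3], [4], [5], [6], [7], [8]
  1-simplices (27): (27 of them)
  2-simplices (18): [0,1,6], [0,1,8], [0,2,3], [0,2,4], [0,3,6], [0,4,8], [1,2,5], [1,2,7], [1,5,6], [1,7,8], [2,3,5], [2,4,7], [3,4,5], [3,4,7], [3,6,7], [4,5,8], [5,6,8], [6,7,8]

so the chain groups are C_0 ≅ Z^9, C_1 ≅ Z^27, C_2 ≅ Z^18.

The boundary map ∂_1: C_1 → C_0 is given by ∂[p,q] = [q] − [p].
The 9×27 boundary matrix has rank 8 and Smith normal form diag(1,1,1,1,1,1,1,1).

∂_2: C_2 → C_1 acts by ∂[p,q,r] = [q,r] − [p,r] + [p,q]. For instance
  ∂[0,2,3] = [2,3] − [0,3] + [0,2],
  ∂[6,7,8] = [7,8] − [6,8] + [6,7].
As a 27×18 matrix over Z this has rank 18, with invariant factors (1,1,1,1,1,1,1,1,1,1,1,1,1,1,1,1,1,2).

Computing H_k = (kernel of ∂_k) / (image of ∂_{k+1}):

  H_0: rank C_0 − rank ∂_1 = 9 − 8 = 1, and the invariant factors of ∂_1 are all 1, so H_0 = Z.
  H_1: rank ker ∂_1 − rank ∂_2 = (27 − 8) − 18 = 1, and ∂_2 has invariant factor 2 > 1, so H_1 = Z × Z/2.
  H_2: rank ker ∂_2 − rank ∂_3 = (18 − 18) − 0 = 0, and there is no ∂_3, so H_2 = 0.

As a check, the Euler characteristic is 9 − 27 + 18 = 0, which agrees with 1 − 1 + 0 = 0.

H_0 = Z,  H_1 = Z × Z/2,  H_2 = 0.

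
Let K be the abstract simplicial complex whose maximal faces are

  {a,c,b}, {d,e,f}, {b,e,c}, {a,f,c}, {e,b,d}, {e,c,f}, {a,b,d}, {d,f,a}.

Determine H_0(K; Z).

Take the total order a < b < c < d < e < f on the vertex set. Then K (dimension 2) consists of the simplices:

  0-simplices (6): a, b, c, d, e, f
  1-simplices (12): ab, ac, ad, af, bc, bd, be, ce, cf, de, df, ef
  2-simplices (8): abc, abd, acf, adf, bce, bde, cef, def

giving chain groups C_0 ≅ Z^6, C_1 ≅ Z^12, C_2 ≅ Z^8.

Boundary ∂_1: C_1 → C_0 maps an edge to its endpoints' difference, ∂[p,q] = q − p.
As a 6×12 matrix over Z this has rank 5, with invariant factors (1,1,1,1,1).

∂_2: C_2 → C_1 acts by ∂[p,q,r] = [q,r] − [p,r] + [p,q]. For instance
  ∂def = ef − df + de,
  ∂cef = ef − cf + ce.
The 12×8 boundary matrix has rank 7 and Smith normal form diag(1,1,1,1,1,1,1).

Reading off H_k = ker ∂_k / im ∂_{k+1}:

  H_0: rank C_0 − rank ∂_1 = 6 − 5 = 1, and the invariant factors of ∂_1 are all 1, so H_0 = Z.

H_0 = Z.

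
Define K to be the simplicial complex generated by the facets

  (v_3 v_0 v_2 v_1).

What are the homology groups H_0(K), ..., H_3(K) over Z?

Order the vertices as v_0 < v_1 < v_2 < v_3. Listing each simplex with vertices in this order, K has dimension 3 with simplices:

  0-simplices (4): [v_0], [v_1], [v_2], [v_3]
  1-simplices (6): [v_0,v_1], [v_0,v_2], [v_0,v_3], [v_1,v_2], [v_1,v_3], [v_2,v_3]
  2-simplices (4): [v_0,v_1,v_2], [v_0,v_1,v_3], [v_0,v_2,v_3], [v_1,v_2,v_3]
  3-simplices (1): [v_0,v_1,v_2,v_3]

giving chain groups C_0 ≅ Z^4, C_1 ≅ Z^6, C_2 ≅ Z^4, C_3 ≅ Z^1.

The boundary map ∂_1: C_1 → C_0 is given by ∂[p,q] = [q] − [p]. For instance
  ∂[v_1,v_3] = [v_3] − [v_1].
This gives a 4×6 integer matrix of rank 3; reducing to Smith normal form yields diagonal entries (1,1,1).

Boundary ∂_2: C_2 → C_1 sends each 2-simplex [p,q,r] to [q,r] − [p,r] + [p,q]. For instance
  ∂[v_0,v_1,v_3] = [v_1,v_3] − [v_0,v_3] + [v_0,v_1],
  ∂[v_1,v_2,v_3] = [v_2,v_3] − [v_1,v_3] + [v_1,v_2].
The resulting 6×4 matrix has rank 3, and its Smith normal form has invariant factors (1,1,1).

∂_3: C_3 → C_2 sends each 3-simplex σ to the alternating sum Σ_i (−1)^i (σ with its i-th vertex removed). For instance
  ∂[v_0,v_1,v_2,v_3] = [v_1,v_2,v_3] − [v_0,v_2,v_3] + [v_0,v_1,v_3] − [v_0,v_1,v_2].
As a 4×1 matrix over Z this has rank 1, with invariant factors (1).

Reading off H_k = ker ∂_k / im ∂_{k+1}:

  H_0: rank C_0 − rank ∂_1 = 4 − 3 = 1, and the invariant factors of ∂_1 are all 1, so H_0 ≅ Z.
  H_1: rank ker ∂_1 − rank ∂_2 = (6 − 3) − 3 = 0, and the invariant factors of ∂_2 are all 1, so H_1 ≅ 0.
  H_2: rank ker ∂_2 − rank ∂_3 = (4 − 3) − 1 = 0, and the invariant factors of ∂_3 are all 1, so H_2 ≅ 0.
  H_3: rank ker ∂_3 − rank ∂_4 = (1 − 1) − 0 = 0, and there is no ∂_4, so H_3 ≅ 0.

H_0 ≅ Z,  H_1 = 0,  H_2 = 0,  H_3 = 0.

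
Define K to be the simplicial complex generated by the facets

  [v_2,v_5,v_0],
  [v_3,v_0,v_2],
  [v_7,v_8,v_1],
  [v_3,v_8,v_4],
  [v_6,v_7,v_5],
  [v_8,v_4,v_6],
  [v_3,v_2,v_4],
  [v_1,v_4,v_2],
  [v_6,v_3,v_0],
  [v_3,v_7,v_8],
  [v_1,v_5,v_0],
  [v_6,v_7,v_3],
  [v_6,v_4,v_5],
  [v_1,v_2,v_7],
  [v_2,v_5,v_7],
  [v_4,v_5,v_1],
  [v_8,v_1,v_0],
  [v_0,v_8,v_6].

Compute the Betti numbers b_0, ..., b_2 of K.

b_0 = 1, b_1 = 1, b_2 = 0.

We work with the vertex ordering v_0 < v_1 < v_2 < v_3 < v_4 < v_5 < v_6 < v_7 < v_8. The simplices of K, each written with vertices in increasing order, are:

  0-simplices (9): [v_0], [v_1], [v_2], [v_3], [v_4], [v_5], [v_6], [v_7], [v_8]
  1-simplices (27): (27 of them)
  2-simplices (18): (18 of them)

Hence C_0 ≅ Z^9, C_1 ≅ Z^27, C_2 ≅ Z^18.

∂_1: C_1 → C_0 is given by ∂[p,q] = [q] − [p]. For instance
  ∂[v_6,v_8] = [v_8] − [v_6].
The resulting 9×27 matrix has rank 8, and its Smith normal form has invariant factors (1,1,1,1,1,1,1,1).

The boundary map ∂_2: C_2 → C_1 acts by ∂[p,q,r] = [q,r] − [p,r] + [p,q]. For instance
  ∂[v_1,v_4,v_5] = [v_4,v_5] − [v_1,v_5] + [v_1,v_4],
  ∂[v_3,v_4,v_8] = [v_4,v_8] − [v_3,v_8] + [v_3,v_4].
The 27×18 boundary matrix has rank 18 and Smith normal form diag(1,1,1,1,1,1,1,1,1,1,1,1,1,1,1,1,1,2).

Reading off H_k = ker ∂_k / im ∂_{k+1}:

  H_0: rank C_0 − rank ∂_1 = 9 − 8 = 1, and the invariant factors of ∂_1 are all 1, so H_0 = Z.
  H_1: rank ker ∂_1 − rank ∂_2 = (27 − 8) − 18 = 1, and ∂_2 has invariant factor 2 > 1, so H_1 = Z ⊕ Z/2Z.
  H_2: rank ker ∂_2 − rank ∂_3 = (18 − 18) − 0 = 0, and there is no ∂_3, so H_2 = 0.

Hence the Betti numbers are b_0 = 1, b_1 = 1, b_2 = 0.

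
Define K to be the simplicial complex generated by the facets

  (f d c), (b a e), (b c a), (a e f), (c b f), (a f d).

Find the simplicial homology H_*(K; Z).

H_0 ≅ Z,  H_1 ≅ Z,  H_2 = 0.

We work with the vertex ordering a < b < c < d < e < f. The simplices of K, each written with vertices in increasing order, are:

  0-simplices (6): a, b, c, d, e, f
  1-simplices (12): ab, ac, ad, ae, af, bc, be, bf, cd, cf, df, ef
  2-simplices (6): abc, abe, adf, aef, bcf, cdf

so the chain groups are C_0 ≅ Z^6, C_1 ≅ Z^12, C_2 ≅ Z^6.

The boundary map ∂_1: C_1 → C_0 is given by ∂[p,q] = [q] − [p].
The resulting 6×12 matrix has rank 5, and its Smith normal form has invariant factors (1,1,1,1,1).

Boundary ∂_2: C_2 → C_1 acts by ∂[p,q,r] = [q,r] − [p,r] + [p,q]. For instance
  ∂abc = bc − ac + ab,
  ∂aef = ef − af + ae.
The 12×6 boundary matrix has rank 6 and Smith normal form diag(1,1,1,1,1,1).

Reading off H_k = ker ∂_k / im ∂_{k+1}:

  H_0: rank C_0 − rank ∂_1 = 6 − 5 = 1, and the invariant factors of ∂_1 are all 1, so H_0 = Z.
  H_1: rank ker ∂_1 − rank ∂_2 = (12 − 5) − 6 = 1, and the invariant factors of ∂_2 are all 1, so H_1 = Z.
  H_2: rank ker ∂_2 − rank ∂_3 = (6 − 6) − 0 = 0, and there is no ∂_3, so H_2 = 0.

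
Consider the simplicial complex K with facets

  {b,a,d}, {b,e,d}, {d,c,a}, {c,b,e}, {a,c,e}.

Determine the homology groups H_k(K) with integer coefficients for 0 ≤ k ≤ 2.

H_0 = Z,  H_1 = Z,  H_2 = 0.

Order the vertices as a < b < c < d < e. Listing each simplex with vertices in this order, K has dimension 2 with simplices:

  0-simplices (5): a, b, c, d, e
  1-simplices (10): ab, ac, ad, ae, bc, bd, be, cd, ce, de
  2-simplices (5): abd, acd, ace, bce, bde

Hence C_0 ≅ Z^5, C_1 ≅ Z^10, C_2 ≅ Z^5.

Boundary ∂_1: C_1 → C_0 maps an edge to its endpoints' difference, ∂[p,q] = q − p.
As a 5×10 matrix over Z this has rank 4, with invariant factors (1,1,1,1).

Boundary ∂_2: C_2 → C_1 sends each 2-simplex [p,q,r] to [q,r] − [p,r] + [p,q]. For instance
  ∂acd = cd − ad + ac,
  ∂bde = de − be + bd.
As a 10×5 matrix over Z this has rank 5, with invariant factors (1,1,1,1,1).

Reading off H_k = ker ∂_k / im ∂_{k+1}:

  H_0: rank C_0 − rank ∂_1 = 5 − 4 = 1, and the invariant factors of ∂_1 are all 1, so H_0 = Z.
  H_1: rank ker ∂_1 − rank ∂_2 = (10 − 4) − 5 = 1, and the invariant factors of ∂_2 are all 1, so H_1 = Z.
  H_2: rank ker ∂_2 − rank ∂_3 = (5 − 5) − 0 = 0, and there is no ∂_3, so H_2 = 0.

As a check, the Euler characteristic is 5 − 10 + 5 = 0, which agrees with 1 − 1 + 0 = 0.
(K is a triangulation of the Möbius band.)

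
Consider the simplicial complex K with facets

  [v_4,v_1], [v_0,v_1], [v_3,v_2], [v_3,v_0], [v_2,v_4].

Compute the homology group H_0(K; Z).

Fix the vertex order v_0 < v_1 < v_2 < v_3 < v_4 and write every simplex with vertices in increasing order. Then dim K = 1 and the simplices of K are:

  0-simplices (5): [v_0], [v_1], [v_2], [v_3], [v_4]
  1-simplices (5): [v_0,v_1], [v_0,v_3], [v_1,v_4], [v_2,v_3], [v_2,v_4]

giving chain groups C_0 ≅ Z^5, C_1 ≅ Z^5.

The boundary map ∂_1: C_1 → C_0 is given by ∂[p,q] = [q] − [p]. For instance
  ∂[v_0,v_1] = [v_1] − [v_0].
The 5×5 boundary matrix has rank 4 and Smith normal form diag(1,1,1,1).

From H_k ≅ ker(∂_k) / im(∂_{k+1}) we obtain:

  H_0: rank C_0 − rank ∂_1 = 5 − 4 = 1, and the invariant factors of ∂_1 are all 1, so H_0 ≅ Z.

(K is a triangulation of the circle S^1.)

H_0 = Z.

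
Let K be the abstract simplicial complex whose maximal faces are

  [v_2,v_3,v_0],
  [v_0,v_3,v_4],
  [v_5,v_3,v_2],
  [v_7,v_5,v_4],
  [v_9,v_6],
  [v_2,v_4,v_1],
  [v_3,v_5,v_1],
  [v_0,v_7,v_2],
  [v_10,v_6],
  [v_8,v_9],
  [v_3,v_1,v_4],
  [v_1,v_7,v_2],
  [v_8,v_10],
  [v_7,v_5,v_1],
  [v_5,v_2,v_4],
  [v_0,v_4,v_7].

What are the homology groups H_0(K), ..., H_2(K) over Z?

Order the vertices as v_0 < v_1 < v_2 < v_3 < v_4 < v_5 < v_6 < v_7 < v_8 < v_9 < v_10. Listing each simplex with vertices in this order, K has dimension 2 with simplices:

  0-simplices (11): [v_0], [v_1], [v_2], [v_3], [v_4], [v_5], [v_6], [v_7], [v_8], [v_9], [v_10]
  1-simplices (22): (22 of them)
  2-simplices (12): (12 of them)

so the chain groups are C_0 ≅ Z^11, C_1 ≅ Z^22, C_2 ≅ Z^12.

∂_1: C_1 → C_0 maps an edge to its endpoints' difference, ∂[p,q] = q − p. For instance
  ∂[v_4,v_7] = [v_7] − [v_4].
As a 11×22 matrix over Z this has rank 9, with invariant factors (1,1,1,1,1,1,1,1,1).

Boundary ∂_2: C_2 → C_1 sends each 2-simplex [p,q,r] to [q,r] − [p,r] + [p,q]. For instance
  ∂[v_1,v_2,v_4] = [v_2,v_4] − [v_1,v_4] + [v_1,v_2],
  ∂[v_0,v_3,v_4] = [v_3,v_4] − [v_0,v_4] + [v_0,v_3].
The 22×12 boundary matrix has rank 12 and Smith normal form diag(1,1,1,1,1,1,1,1,1,1,1,2).

Now H_k = ker ∂_k / im ∂_{k+1}, so:

  H_0: rank C_0 − rank ∂_1 = 11 − 9 = 2, and the invariant factors of ∂_1 are all 1, so H_0 = Z^2.
  H_1: rank ker ∂_1 − rank ∂_2 = (22 − 9) − 12 = 1, and ∂_2 has invariant factor 2 > 1, so H_1 = Z ⊕ Z/2.
  H_2: rank ker ∂_2 − rank ∂_3 = (12 − 12) − 0 = 0, and there is no ∂_3, so H_2 = 0.

As a check, the Euler characteristic is 11 − 22 + 12 = 1, which agrees with 2 − 1 + 0 = 1.

H_0 ≅ Z^2,  H_1 ≅ Z ⊕ Z/2,  H_2 = 0.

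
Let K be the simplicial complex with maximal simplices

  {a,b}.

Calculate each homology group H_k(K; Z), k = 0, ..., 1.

K has 2 vertices, 1 edge.
rank ∂_0 = 0, rank ∂_1 = 1 ⇒ b_0 = 2 − 0 − 1 = 1; all invariant factors of ∂_1 are 1 so no torsion. So H_0 = Z.
rank ∂_1 = 1, rank ∂_2 = 0 ⇒ b_1 = 1 − 1 − 0 = 0. So H_1 = 0.

H_0 ≅ Z,  H_1 = 0.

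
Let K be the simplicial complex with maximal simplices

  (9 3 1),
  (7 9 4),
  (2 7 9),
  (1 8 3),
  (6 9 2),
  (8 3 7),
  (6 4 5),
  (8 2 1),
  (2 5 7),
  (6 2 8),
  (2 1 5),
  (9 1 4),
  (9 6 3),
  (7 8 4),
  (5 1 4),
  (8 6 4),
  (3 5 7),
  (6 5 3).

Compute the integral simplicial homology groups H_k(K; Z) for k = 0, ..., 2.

H_0 = Z,  H_1 = Z^2,  H_2 = Z.

Order the vertices as 1 < 2 < 3 < 4 < 5 < 6 < 7 < 8 < 9. Listing each simplex with vertices in this order, K has dimension 2 with simplices:

  0-simplices (9): [1], [2], [3], [4], [5], [6], [7], [8], [9]
  1-simplices (27): (27 of them)
  2-simplices (18): [1,2,5], [1,2,8], [1,3,8], [1,3,9], [1,4,5], [1,4,9], [2,5,7], [2,6,8], [2,6,9], [2,7,9], [3,5,6], [3,5,7], [3,6,9], [3,7,8], [4,5,6], [4,6,8], [4,7,8], [4,7,9]

giving chain groups C_0 ≅ Z^9, C_1 ≅ Z^27, C_2 ≅ Z^18.

The boundary map ∂_1: C_1 → C_0 is given by ∂[p,q] = [q] − [p].
The 9×27 boundary matrix has rank 8 and Smith normal form diag(1,1,1,1,1,1,1,1).

Boundary ∂_2: C_2 → C_1 sends each 2-simplex [p,q,r] to [q,r] − [p,r] + [p,q]. For instance
  ∂[3,5,6] = [5,6] − [3,6] + [3,5],
  ∂[2,7,9] = [7,9] − [2,9] + [2,7].
The 27×18 boundary matrix has rank 17 and Smith normal form diag(1,1,1,1,1,1,1,1,1,1,1,1,1,1,1,1,1).

Reading off H_k = ker ∂_k / im ∂_{k+1}:

  H_0: rank C_0 − rank ∂_1 = 9 − 8 = 1, and the invariant factors of ∂_1 are all 1, so H_0 ≅ Z.
  H_1: rank ker ∂_1 − rank ∂_2 = (27 − 8) − 17 = 2, and the invariant factors of ∂_2 are all 1, so H_1 ≅ Z^2.
  H_2: rank ker ∂_2 − rank ∂_3 = (18 − 17) − 0 = 1, and there is no ∂_3, so H_2 ≅ Z.

(K is a triangulation of the torus T^2.)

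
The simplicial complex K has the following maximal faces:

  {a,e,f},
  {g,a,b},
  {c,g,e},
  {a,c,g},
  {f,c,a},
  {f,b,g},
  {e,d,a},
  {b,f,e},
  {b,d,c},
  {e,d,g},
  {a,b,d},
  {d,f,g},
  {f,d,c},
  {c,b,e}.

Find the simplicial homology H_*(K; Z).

Order the vertices as a < b < c < d < e < f < g. Listing each simplex with vertices in this order, K has dimension 2 with simplices:

  0-simplices (7): a, b, c, d, e, f, g
  1-simplices (21): ab, ac, ad, ae, af, ag, bc, bd, be, bf, bg, cd, ce, cf, cg, de, df, dg, ef, eg, fg
  2-simplices (14): abd, abg, acf, acg, ade, aef, bcd, bce, bef, bfg, cdf, ceg, deg, dfg

so the chain groups are C_0 ≅ Z^7, C_1 ≅ Z^21, C_2 ≅ Z^14.

Boundary ∂_1: C_1 → C_0 maps an edge to its endpoints' difference, ∂[p,q] = q − p. For instance
  ∂cg = g − c.
The 7×21 boundary matrix has rank 6 and Smith normal form diag(1,1,1,1,1,1).

The boundary map ∂_2: C_2 → C_1 maps a triangle to the signed sum of its edges. For instance
  ∂ade = de − ae + ad,
  ∂dfg = fg − dg + df.
The 21×14 boundary matrix has rank 13 and Smith normal form diag(1,1,1,1,1,1,1,1,1,1,1,1,1).

Now H_k = ker ∂_k / im ∂_{k+1}, so:

  H_0: rank C_0 − rank ∂_1 = 7 − 6 = 1, and the invariant factors of ∂_1 are all 1, so H_0 = Z.
  H_1: rank ker ∂_1 − rank ∂_2 = (21 − 6) − 13 = 2, and the invariant factors of ∂_2 are all 1, so H_1 = Z^2.
  H_2: rank ker ∂_2 − rank ∂_3 = (14 − 13) − 0 = 1, and there is no ∂_3, so H_2 = Z.

H_0 = Z,  H_1 = Z^2,  H_2 = Z.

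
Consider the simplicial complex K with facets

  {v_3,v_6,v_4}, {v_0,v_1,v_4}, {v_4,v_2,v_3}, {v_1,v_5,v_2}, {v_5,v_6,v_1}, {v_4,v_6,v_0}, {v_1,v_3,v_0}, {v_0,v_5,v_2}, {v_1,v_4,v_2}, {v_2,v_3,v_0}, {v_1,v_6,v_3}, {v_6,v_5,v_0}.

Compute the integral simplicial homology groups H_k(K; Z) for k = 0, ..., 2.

K has 7 vertices, 18 edges, 12 triangles.
rank ∂_0 = 0, rank ∂_1 = 6 ⇒ b_0 = 7 − 0 − 6 = 1; all invariant factors of ∂_1 are 1 so no torsion. So H_0 = Z.
rank ∂_1 = 6, rank ∂_2 = 12 ⇒ b_1 = 18 − 6 − 12 = 0; ∂_2 has invariant factor(s) [2] giving torsion. So H_1 = Z/2.
rank ∂_2 = 12, rank ∂_3 = 0 ⇒ b_2 = 12 − 12 − 0 = 0. So H_2 = 0.

H_0 = Z,  H_1 = Z/2,  H_2 = 0.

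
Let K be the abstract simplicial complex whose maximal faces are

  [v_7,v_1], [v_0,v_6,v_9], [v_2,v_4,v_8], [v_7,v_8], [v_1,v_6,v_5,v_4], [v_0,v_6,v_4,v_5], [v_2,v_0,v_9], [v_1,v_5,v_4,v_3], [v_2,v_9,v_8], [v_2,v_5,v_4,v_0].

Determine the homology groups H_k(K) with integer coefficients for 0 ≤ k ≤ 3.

Fix the vertex order v_0 < v_1 < v_2 < v_3 < v_4 < v_5 < v_6 < v_7 < v_8 < v_9 and write every simplex with vertices in increasing order. Then dim K = 3 and the simplices of K are:

  0-simplices (10): [v_0], [v_1], [v_2], [v_3], [v_4], [v_5], [v_6], [v_7], [v_8], [v_9]
  1-simplices (23): (23 of them)
  2-simplices (17): (17 of them)
  3-simplices (4): [v_0,v_2,v_4,v_5], [v_0,v_4,v_5,v_6], [v_1,v_3,v_4,v_5], [v_1,v_4,v_5,v_6]

so the chain groups are C_0 ≅ Z^10, C_1 ≅ Z^23, C_2 ≅ Z^17, C_3 ≅ Z^4.

The boundary map ∂_1: C_1 → C_0 sends each edge [p,q] (with p < q) to q − p. For instance
  ∂[v_0,v_5] = [v_5] − [v_0].
The resulting 10×23 matrix has rank 9, and its Smith normal form has invariant factors (1,1,1,1,1,1,1,1,1).

Boundary ∂_2: C_2 → C_1 sends each 2-simplex [p,q,r] to [q,r] − [p,r] + [p,q]. For instance
  ∂[v_0,v_4,v_6] = [v_4,v_6] − [v_0,v_6] + [v_0,v_4],
  ∂[v_0,v_2,v_9] = [v_2,v_9] − [v_0,v_9] + [v_0,v_2].
This gives a 23×17 integer matrix of rank 13; reducing to Smith normal form yields diagonal entries (1,1,1,1,1,1,1,1,1,1,1,1,1).

∂_3: C_3 → C_2 sends each 3-simplex σ to the alternating sum Σ_i (−1)^i (σ with its i-th vertex removed). For instance
  ∂[v_0,v_4,v_5,v_6] = [v_4,v_5,v_6] − [v_0,v_5,v_6] + [v_0,v_4,v_6] − [v_0,v_4,v_5],
  ∂[v_1,v_4,v_5,v_6] = [v_4,v_5,v_6] − [v_1,v_5,v_6] + [v_1,v_4,v_6] − [v_1,v_4,v_5].
The resulting 17×4 matrix has rank 4, and its Smith normal form has invariant factors (1,1,1,1).

Computing H_k = (kernel of ∂_k) / (image of ∂_{k+1}):

  H_0: rank C_0 − rank ∂_1 = 10 − 9 = 1, and the invariant factors of ∂_1 are all 1, so H_0 = Z.
  H_1: rank ker ∂_1 − rank ∂_2 = (23 − 9) − 13 = 1, and the invariant factors of ∂_2 are all 1, so H_1 = Z.
  H_2: rank ker ∂_2 − rank ∂_3 = (17 − 13) − 4 = 0, and the invariant factors of ∂_3 are all 1, so H_2 = 0.
  H_3: rank ker ∂_3 − rank ∂_4 = (4 − 4) − 0 = 0, and there is no ∂_4, so H_3 = 0.

As a check, the Euler characteristic is 10 − 23 + 17 − 4 = 0, which agrees with 1 − 1 + 0 − 0 = 0.

H_0 ≅ Z,  H_1 ≅ Z,  H_2 = 0,  H_3 = 0.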